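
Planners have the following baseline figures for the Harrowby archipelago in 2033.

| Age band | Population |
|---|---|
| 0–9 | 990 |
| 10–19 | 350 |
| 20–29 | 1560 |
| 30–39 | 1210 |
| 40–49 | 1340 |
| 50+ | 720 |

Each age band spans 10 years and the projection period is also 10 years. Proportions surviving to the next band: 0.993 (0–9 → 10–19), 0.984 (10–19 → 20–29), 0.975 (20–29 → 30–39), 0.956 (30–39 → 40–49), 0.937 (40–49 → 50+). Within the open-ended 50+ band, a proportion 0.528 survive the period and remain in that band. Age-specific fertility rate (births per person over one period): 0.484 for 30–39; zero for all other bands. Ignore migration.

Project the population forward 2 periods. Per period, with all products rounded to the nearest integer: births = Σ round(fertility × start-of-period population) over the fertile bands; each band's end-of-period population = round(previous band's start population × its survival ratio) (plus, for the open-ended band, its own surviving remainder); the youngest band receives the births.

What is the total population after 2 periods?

6022

— Period 1 —
Births: 1210 × 0.484 = 586
10–19: 990 × 0.993 = 983
20–29: 350 × 0.984 = 344
30–39: 1560 × 0.975 = 1521
40–49: 1210 × 0.956 = 1157
50+: 1340 × 0.937 + 720 × 0.528 = 1256 + 380 = 1636
Population now: 0–9=586, 10–19=983, 20–29=344, 30–39=1521, 40–49=1157, 50+=1636
— Period 2 —
Births: 1521 × 0.484 = 736
10–19: 586 × 0.993 = 582
20–29: 983 × 0.984 = 967
30–39: 344 × 0.975 = 335
40–49: 1521 × 0.956 = 1454
50+: 1157 × 0.937 + 1636 × 0.528 = 1084 + 864 = 1948
Population now: 0–9=736, 10–19=582, 20–29=967, 30–39=335, 40–49=1454, 50+=1948
Total after period 2: 736 + 582 + 967 + 335 + 1454 + 1948 = 6022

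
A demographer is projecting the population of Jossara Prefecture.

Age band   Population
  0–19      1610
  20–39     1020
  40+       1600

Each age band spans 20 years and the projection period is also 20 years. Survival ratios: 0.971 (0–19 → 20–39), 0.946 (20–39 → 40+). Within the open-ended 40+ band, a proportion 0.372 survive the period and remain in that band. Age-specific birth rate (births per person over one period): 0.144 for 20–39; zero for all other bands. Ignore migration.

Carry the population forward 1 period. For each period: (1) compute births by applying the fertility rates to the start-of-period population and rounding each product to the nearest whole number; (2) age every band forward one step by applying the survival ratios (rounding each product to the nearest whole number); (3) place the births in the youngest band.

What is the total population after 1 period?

3270

After projecting period 1:
Births: 1020 × 0.144 = 147
20–39: 1610 × 0.971 = 1563
40+: 1020 × 0.946 + 1600 × 0.372 = 965 + 595 = 1560
Population now: 0–19=147, 20–39=1563, 40+=1560
Total after period 1: 147 + 1563 + 1560 = 3270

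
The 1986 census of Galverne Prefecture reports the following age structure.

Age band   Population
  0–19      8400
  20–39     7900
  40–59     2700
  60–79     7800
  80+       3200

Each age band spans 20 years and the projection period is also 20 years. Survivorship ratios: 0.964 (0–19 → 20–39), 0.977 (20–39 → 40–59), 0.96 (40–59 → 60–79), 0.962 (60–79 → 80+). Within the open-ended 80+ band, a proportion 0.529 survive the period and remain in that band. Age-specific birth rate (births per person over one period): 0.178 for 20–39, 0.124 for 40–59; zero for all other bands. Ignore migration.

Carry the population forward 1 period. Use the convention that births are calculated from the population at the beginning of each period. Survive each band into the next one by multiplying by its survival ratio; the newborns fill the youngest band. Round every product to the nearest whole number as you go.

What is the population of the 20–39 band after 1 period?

(Groups numbered youngest = 1 to oldest = 5.)
[period 1]
Births: 7900 × 0.178 = 1406, 2700 × 0.124 = 335 — total 1741
Group 2: 8400 × 0.964 = 8098
Group 3: 7900 × 0.977 = 7718
Group 4: 2700 × 0.96 = 2592
Group 5: 7800 × 0.962 + 3200 × 0.529 = 7504 + 1693 = 9197
Giving 1741 / 8098 / 7718 / 2592 / 9197.

8098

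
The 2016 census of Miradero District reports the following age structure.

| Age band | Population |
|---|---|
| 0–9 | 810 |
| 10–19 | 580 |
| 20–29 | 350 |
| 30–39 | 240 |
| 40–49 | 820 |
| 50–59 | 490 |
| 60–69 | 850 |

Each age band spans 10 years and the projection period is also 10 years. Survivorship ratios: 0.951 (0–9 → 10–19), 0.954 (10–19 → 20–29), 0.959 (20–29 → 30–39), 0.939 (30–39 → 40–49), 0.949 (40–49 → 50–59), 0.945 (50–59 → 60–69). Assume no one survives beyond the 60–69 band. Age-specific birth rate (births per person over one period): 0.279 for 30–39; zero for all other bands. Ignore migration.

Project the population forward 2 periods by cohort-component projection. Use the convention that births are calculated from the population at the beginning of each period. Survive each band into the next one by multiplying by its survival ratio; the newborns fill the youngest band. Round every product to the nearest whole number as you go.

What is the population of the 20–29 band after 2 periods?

(Bands numbered youngest = 1 to oldest = 7.)
— Period 1 —
Births: 240 * 0.279 = 67
Band 2: 810 * 0.951 = 770
Band 3: 580 * 0.954 = 553
Band 4: 350 * 0.959 = 336
Band 5: 240 * 0.939 = 225
Band 6: 820 * 0.949 = 778
Band 7: 490 * 0.945 = 463
End of period: [67, 770, 553, 336, 225, 778, 463]
— Period 2 —
Births: 336 * 0.279 = 94
Band 2: 67 * 0.951 = 64
Band 3: 770 * 0.954 = 735
Band 4: 553 * 0.959 = 530
Band 5: 336 * 0.939 = 316
Band 6: 225 * 0.949 = 214
Band 7: 778 * 0.945 = 735
End of period: [94, 64, 735, 530, 316, 214, 735]

735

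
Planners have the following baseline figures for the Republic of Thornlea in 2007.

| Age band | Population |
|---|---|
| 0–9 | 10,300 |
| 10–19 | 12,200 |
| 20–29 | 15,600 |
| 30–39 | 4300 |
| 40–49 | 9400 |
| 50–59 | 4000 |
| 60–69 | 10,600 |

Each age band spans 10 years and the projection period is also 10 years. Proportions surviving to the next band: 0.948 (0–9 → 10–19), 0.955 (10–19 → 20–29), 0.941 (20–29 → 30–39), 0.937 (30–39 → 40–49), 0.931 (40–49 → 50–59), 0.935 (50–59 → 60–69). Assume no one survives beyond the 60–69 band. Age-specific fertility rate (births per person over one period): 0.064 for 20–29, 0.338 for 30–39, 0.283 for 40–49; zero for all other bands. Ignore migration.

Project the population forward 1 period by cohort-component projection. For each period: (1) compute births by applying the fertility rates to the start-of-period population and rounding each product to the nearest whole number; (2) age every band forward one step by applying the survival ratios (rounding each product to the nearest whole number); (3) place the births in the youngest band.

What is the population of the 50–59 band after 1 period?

— Period 1 —
Births: 15600 × 0.064 = 998 ; 4300 × 0.338 = 1453 ; 9400 × 0.283 = 2660 → total 5111
10–19: 10300 × 0.948 = 9764
20–29: 12200 × 0.955 = 11651
30–39: 15600 × 0.941 = 14680
40–49: 4300 × 0.937 = 4029
50–59: 9400 × 0.931 = 8751
60–69: 4000 × 0.935 = 3740
Giving 5111 / 9764 / 11651 / 14680 / 4029 / 8751 / 3740.

8751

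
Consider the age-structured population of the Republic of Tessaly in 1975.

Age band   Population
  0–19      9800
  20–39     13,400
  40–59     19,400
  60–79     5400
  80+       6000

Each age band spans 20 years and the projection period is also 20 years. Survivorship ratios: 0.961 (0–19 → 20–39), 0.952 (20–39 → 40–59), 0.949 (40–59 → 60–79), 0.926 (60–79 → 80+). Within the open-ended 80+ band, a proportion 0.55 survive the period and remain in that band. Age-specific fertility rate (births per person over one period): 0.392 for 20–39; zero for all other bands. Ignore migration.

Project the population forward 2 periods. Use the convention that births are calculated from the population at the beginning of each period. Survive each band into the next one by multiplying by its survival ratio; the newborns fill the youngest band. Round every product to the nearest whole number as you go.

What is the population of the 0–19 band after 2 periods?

3692

Let band 1 be 0–19 through band 5 = 80+.
Period 1:
Births: 13400 * 0.392 = 5253
Band 2: 9800 * 0.961 = 9418
Band 3: 13400 * 0.952 = 12757
Band 4: 19400 * 0.949 = 18411
Band 5: 5400 * 0.926 + 6000 * 0.55 = 5000 + 3300 = 8300
Population now: 0–19=5253, 20–39=9418, 40–59=12757, 60–79=18411, 80+=8300
Period 2:
Births: 9418 * 0.392 = 3692
Band 2: 5253 * 0.961 = 5048
Band 3: 9418 * 0.952 = 8966
Band 4: 12757 * 0.949 = 12106
Band 5: 18411 * 0.926 + 8300 * 0.55 = 17049 + 4565 = 21614
Population now: 0–19=3692, 20–39=5048, 40–59=8966, 60–79=12106, 80+=21614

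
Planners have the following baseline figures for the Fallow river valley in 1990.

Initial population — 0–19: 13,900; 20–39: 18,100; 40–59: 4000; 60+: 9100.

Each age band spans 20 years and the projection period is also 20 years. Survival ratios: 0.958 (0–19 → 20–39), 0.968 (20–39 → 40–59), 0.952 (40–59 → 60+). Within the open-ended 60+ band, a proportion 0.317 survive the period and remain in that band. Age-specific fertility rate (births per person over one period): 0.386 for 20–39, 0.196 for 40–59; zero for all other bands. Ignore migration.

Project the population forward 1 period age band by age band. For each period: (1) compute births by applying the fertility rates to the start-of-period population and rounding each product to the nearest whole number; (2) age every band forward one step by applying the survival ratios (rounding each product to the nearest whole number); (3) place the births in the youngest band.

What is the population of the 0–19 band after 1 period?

Period 1:
Births: 18100 * 0.386 = 6987, 4000 * 0.196 = 784 → total 7771
20–39: 13900 * 0.958 = 13316
40–59: 18100 * 0.968 = 17521
60+: 4000 * 0.952 + 9100 * 0.317 = 3808 + 2885 = 6693
Giving 7771 / 13316 / 17521 / 6693.

7771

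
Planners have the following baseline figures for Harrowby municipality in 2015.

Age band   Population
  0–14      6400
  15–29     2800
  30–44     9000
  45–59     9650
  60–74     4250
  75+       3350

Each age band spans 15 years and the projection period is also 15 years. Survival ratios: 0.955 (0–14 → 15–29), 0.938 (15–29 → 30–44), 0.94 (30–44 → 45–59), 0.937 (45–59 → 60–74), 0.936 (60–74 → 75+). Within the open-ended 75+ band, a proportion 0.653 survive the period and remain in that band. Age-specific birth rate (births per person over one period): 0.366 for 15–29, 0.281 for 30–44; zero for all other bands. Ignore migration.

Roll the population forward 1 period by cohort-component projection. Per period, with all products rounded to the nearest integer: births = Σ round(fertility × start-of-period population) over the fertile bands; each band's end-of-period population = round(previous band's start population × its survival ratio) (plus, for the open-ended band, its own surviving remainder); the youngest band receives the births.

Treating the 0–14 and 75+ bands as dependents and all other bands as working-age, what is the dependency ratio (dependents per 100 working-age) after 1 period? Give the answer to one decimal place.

Call the bands 1 to 6, youngest first.
Period 1.
Births: 2800 × 0.366 = 1025  |  9000 × 0.281 = 2529 → 3554
Band 2: 6400 × 0.955 = 6112
Band 3: 2800 × 0.938 = 2626
Band 4: 9000 × 0.94 = 8460
Band 5: 9650 × 0.937 = 9042
Band 6: 4250 × 0.936 + 3350 × 0.653 = 3978 + 2188 = 6166
Population now: 0–14=3554, 15–29=6112, 30–44=2626, 45–59=8460, 60–74=9042, 75+=6166
Dependents (band 0–14 + band 75+) = 3554 + 6166 = 9720; working-age = 26240; ratio = 9720/26240 × 100 = 37.0

37.0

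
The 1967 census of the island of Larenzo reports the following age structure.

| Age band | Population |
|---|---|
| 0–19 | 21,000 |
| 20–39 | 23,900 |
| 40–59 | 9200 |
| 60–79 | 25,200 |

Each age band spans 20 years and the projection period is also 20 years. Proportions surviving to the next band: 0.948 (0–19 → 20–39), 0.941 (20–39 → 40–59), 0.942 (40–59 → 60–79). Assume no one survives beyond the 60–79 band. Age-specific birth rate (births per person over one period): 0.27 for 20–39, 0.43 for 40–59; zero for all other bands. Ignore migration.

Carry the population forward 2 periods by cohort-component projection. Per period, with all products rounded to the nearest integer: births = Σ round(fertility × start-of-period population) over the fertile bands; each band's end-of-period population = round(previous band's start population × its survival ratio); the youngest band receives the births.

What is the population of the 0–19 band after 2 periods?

15046

(Groups numbered youngest = 1 to oldest = 4.)
After projecting period 1:
Births: 23900 × 0.27 = 6453  |  9200 × 0.43 = 3956 → 10409
Group 2: 21000 × 0.948 = 19908
Group 3: 23900 × 0.941 = 22490
Group 4: 9200 × 0.942 = 8666
Giving 10409 / 19908 / 22490 / 8666.
After projecting period 2:
Births: 19908 × 0.27 = 5375  |  22490 × 0.43 = 9671 → 15046
Group 2: 10409 × 0.948 = 9868
Group 3: 19908 × 0.941 = 18733
Group 4: 22490 × 0.942 = 21186
Giving 15046 / 9868 / 18733 / 21186.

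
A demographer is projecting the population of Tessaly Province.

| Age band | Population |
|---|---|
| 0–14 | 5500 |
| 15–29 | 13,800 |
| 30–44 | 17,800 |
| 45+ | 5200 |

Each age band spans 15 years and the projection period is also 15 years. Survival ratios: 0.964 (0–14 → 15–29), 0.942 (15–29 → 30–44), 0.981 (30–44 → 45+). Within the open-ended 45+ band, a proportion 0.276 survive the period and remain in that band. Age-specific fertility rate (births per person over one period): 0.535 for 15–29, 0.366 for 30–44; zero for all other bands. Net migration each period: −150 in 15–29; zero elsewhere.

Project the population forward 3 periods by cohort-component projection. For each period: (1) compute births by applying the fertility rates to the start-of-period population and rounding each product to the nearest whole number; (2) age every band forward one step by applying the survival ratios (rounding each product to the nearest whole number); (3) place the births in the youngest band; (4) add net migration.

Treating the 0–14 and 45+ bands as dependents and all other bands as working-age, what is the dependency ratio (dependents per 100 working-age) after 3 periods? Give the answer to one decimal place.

Period 1:
Births: 13800 × 0.535 = 7383  |  17800 × 0.366 = 6515 → total 13898
15–29: 5500 × 0.964 = 5302
30–44: 13800 × 0.942 = 13000
45+: 17800 × 0.981 + 5200 × 0.276 = 17462 + 1435 = 18897
Net migration: 15–29 − 150 → 5152
End of period: [13898, 5152, 13000, 18897]
Period 2:
Births: 5152 × 0.535 = 2756  |  13000 × 0.366 = 4758 → total 7514
15–29: 13898 × 0.964 = 13398
30–44: 5152 × 0.942 = 4853
45+: 13000 × 0.981 + 18897 × 0.276 = 12753 + 5216 = 17969
Net migration: 15–29 − 150 → 13248
End of period: [7514, 13248, 4853, 17969]
Period 3:
Births: 13248 × 0.535 = 7088  |  4853 × 0.366 = 1776 → total 8864
15–29: 7514 × 0.964 = 7243
30–44: 13248 × 0.942 = 12480
45+: 4853 × 0.981 + 17969 × 0.276 = 4761 + 4959 = 9720
Net migration: 15–29 − 150 → 7093
End of period: [8864, 7093, 12480, 9720]
Dependents (band 0–14 + band 45+) = 8864 + 9720 = 18584; working-age = 19573; ratio = 18584/19573 × 100 = 94.9

94.9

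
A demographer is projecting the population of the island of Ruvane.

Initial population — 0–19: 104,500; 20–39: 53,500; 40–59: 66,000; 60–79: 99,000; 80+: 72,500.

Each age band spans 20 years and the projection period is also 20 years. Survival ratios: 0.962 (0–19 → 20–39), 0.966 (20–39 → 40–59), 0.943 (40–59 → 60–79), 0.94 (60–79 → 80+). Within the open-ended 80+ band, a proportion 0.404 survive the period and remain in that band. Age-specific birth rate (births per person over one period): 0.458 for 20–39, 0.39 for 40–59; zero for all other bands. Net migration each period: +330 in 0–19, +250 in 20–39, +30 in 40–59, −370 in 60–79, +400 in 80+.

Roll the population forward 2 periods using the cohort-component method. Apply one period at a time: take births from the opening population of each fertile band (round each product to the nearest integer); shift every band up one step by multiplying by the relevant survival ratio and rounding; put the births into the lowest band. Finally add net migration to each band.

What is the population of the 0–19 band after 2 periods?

Period 1:
Births: 53500 * 0.458 = 24503 ; 66000 * 0.39 = 25740 — total 50243
20–39: 104500 * 0.962 = 100529
40–59: 53500 * 0.966 = 51681
60–79: 66000 * 0.943 = 62238
80+: 99000 * 0.94 + 72500 * 0.404 = 93060 + 29290 = 122350
Net migration: 0–19 + 330 → 50573; 20–39 + 250 → 100779; 40–59 + 30 → 51711; 60–79 − 370 → 61868; 80+ + 400 → 122750
→ [50573, 100779, 51711, 61868, 122750]
Period 2:
Births: 100779 * 0.458 = 46157 ; 51711 * 0.39 = 20167 — total 66324
20–39: 50573 * 0.962 = 48651
40–59: 100779 * 0.966 = 97353
60–79: 51711 * 0.943 = 48763
80+: 61868 * 0.94 + 122750 * 0.404 = 58156 + 49591 = 107747
Net migration: 0–19 + 330 → 66654; 20–39 + 250 → 48901; 40–59 + 30 → 97383; 60–79 − 370 → 48393; 80+ + 400 → 108147
→ [66654, 48901, 97383, 48393, 108147]

66654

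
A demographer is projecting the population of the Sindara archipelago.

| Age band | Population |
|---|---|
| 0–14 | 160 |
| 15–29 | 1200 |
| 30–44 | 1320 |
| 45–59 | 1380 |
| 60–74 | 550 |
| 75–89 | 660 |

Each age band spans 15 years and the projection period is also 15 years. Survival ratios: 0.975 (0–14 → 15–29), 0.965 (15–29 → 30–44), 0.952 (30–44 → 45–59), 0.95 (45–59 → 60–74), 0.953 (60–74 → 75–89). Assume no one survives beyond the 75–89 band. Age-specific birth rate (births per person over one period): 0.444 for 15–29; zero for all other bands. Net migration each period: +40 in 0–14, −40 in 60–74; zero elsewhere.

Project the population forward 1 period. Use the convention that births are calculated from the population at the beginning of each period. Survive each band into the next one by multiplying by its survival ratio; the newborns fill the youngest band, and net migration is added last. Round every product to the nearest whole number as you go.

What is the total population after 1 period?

4939

Period 1:
Births: 1200 * 0.444 = 533
15–29: 160 * 0.975 = 156
30–44: 1200 * 0.965 = 1158
45–59: 1320 * 0.952 = 1257
60–74: 1380 * 0.95 = 1311
75–89: 550 * 0.953 = 524
Net migration: 0–14 + 40 → 573; 60–74 − 40 → 1271
→ [573, 156, 1158, 1257, 1271, 524]
Total after period 1: 573 + 156 + 1158 + 1257 + 1271 + 524 = 4939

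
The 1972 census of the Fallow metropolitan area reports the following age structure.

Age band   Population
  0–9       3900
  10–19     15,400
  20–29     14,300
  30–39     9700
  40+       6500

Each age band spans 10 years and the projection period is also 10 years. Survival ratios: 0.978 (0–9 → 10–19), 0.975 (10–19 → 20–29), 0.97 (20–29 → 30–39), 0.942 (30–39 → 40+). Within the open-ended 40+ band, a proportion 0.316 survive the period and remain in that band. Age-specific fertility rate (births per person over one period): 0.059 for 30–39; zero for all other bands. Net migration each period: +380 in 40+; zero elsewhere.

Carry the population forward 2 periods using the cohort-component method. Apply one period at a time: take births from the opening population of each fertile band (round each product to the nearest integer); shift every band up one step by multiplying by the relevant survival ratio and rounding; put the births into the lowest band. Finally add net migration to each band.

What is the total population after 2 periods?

36763

After projecting period 1:
Births: 9700 * 0.059 = 572
10–19: 3900 * 0.978 = 3814
20–29: 15400 * 0.975 = 15015
30–39: 14300 * 0.97 = 13871
40+: 9700 * 0.942 + 6500 * 0.316 = 9137 + 2054 = 11191
Net migration: 40+ + 380 → 11571
→ [572, 3814, 15015, 13871, 11571]
After projecting period 2:
Births: 13871 * 0.059 = 818
10–19: 572 * 0.978 = 559
20–29: 3814 * 0.975 = 3719
30–39: 15015 * 0.97 = 14565
40+: 13871 * 0.942 + 11571 * 0.316 = 13066 + 3656 = 16722
Net migration: 40+ + 380 → 17102
→ [818, 559, 3719, 14565, 17102]
Total after period 2: 818 + 559 + 3719 + 14565 + 17102 = 36763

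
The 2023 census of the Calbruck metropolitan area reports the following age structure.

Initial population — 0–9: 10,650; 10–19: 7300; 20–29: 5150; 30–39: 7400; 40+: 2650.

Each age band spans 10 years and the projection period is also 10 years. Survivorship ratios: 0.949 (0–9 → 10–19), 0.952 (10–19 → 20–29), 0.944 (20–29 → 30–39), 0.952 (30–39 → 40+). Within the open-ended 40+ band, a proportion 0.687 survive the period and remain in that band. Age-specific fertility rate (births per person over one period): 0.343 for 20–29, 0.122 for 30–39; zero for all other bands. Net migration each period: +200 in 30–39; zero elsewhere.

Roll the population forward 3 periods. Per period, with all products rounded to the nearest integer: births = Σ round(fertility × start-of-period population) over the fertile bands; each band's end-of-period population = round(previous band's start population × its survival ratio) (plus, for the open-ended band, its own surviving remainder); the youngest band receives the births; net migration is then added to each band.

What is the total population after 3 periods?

32599

Period 1:
Births: 5150 × 0.343 = 1766  |  7400 × 0.122 = 903 → total 2669
10–19: 10650 × 0.949 = 10107
20–29: 7300 × 0.952 = 6950
30–39: 5150 × 0.944 = 4862
40+: 7400 × 0.952 + 2650 × 0.687 = 7045 + 1821 = 8866
Net migration: 30–39 + 200 → 5062
→ [2669, 10107, 6950, 5062, 8866]
Period 2:
Births: 6950 × 0.343 = 2384  |  5062 × 0.122 = 618 → total 3002
10–19: 2669 × 0.949 = 2533
20–29: 10107 × 0.952 = 9622
30–39: 6950 × 0.944 = 6561
40+: 5062 × 0.952 + 8866 × 0.687 = 4819 + 6091 = 10910
Net migration: 30–39 + 200 → 6761
→ [3002, 2533, 9622, 6761, 10910]
Period 3:
Births: 9622 × 0.343 = 3300  |  6761 × 0.122 = 825 → total 4125
10–19: 3002 × 0.949 = 2849
20–29: 2533 × 0.952 = 2411
30–39: 9622 × 0.944 = 9083
40+: 6761 × 0.952 + 10910 × 0.687 = 6436 + 7495 = 13931
Net migration: 30–39 + 200 → 9283
→ [4125, 2849, 2411, 9283, 13931]
Total after period 3: 4125 + 2849 + 2411 + 9283 + 13931 = 32599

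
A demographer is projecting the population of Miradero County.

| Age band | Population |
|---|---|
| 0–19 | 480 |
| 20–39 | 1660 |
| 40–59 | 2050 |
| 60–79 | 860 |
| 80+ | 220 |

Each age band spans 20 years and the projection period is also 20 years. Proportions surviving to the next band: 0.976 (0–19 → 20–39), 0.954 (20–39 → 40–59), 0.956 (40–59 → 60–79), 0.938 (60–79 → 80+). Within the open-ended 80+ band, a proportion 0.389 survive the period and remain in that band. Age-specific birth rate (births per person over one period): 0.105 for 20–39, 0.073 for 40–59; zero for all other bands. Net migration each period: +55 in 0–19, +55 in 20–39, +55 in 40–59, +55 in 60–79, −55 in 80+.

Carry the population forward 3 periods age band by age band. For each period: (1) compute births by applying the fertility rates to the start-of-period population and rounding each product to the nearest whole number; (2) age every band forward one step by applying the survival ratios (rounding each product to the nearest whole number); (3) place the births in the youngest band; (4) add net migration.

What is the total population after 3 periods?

Numbering the bands 1..5 from youngest to oldest:
After projecting period 1:
Births: 1660 × 0.105 = 174, 2050 × 0.073 = 150 → total 324
Band 2: 480 × 0.976 = 468
Band 3: 1660 × 0.954 = 1584
Band 4: 2050 × 0.956 = 1960
Band 5: 860 × 0.938 + 220 × 0.389 = 807 + 86 = 893
Net migration: Band 1 + 55 → 379; Band 2 + 55 → 523; Band 3 + 55 → 1639; Band 4 + 55 → 2015; Band 5 − 55 → 838
End of period: [379, 523, 1639, 2015, 838]
After projecting period 2:
Births: 523 × 0.105 = 55, 1639 × 0.073 = 120 → total 175
Band 2: 379 × 0.976 = 370
Band 3: 523 × 0.954 = 499
Band 4: 1639 × 0.956 = 1567
Band 5: 2015 × 0.938 + 838 × 0.389 = 1890 + 326 = 2216
Net migration: Band 1 + 55 → 230; Band 2 + 55 → 425; Band 3 + 55 → 554; Band 4 + 55 → 1622; Band 5 − 55 → 2161
End of period: [230, 425, 554, 1622, 2161]
After projecting period 3:
Births: 425 × 0.105 = 45, 554 × 0.073 = 40 → total 85
Band 2: 230 × 0.976 = 224
Band 3: 425 × 0.954 = 405
Band 4: 554 × 0.956 = 530
Band 5: 1622 × 0.938 + 2161 × 0.389 = 1521 + 841 = 2362
Net migration: Band 1 + 55 → 140; Band 2 + 55 → 279; Band 3 + 55 → 460; Band 4 + 55 → 585; Band 5 − 55 → 2307
End of period: [140, 279, 460, 585, 2307]
Total after period 3: 140 + 279 + 460 + 585 + 2307 = 3771

3771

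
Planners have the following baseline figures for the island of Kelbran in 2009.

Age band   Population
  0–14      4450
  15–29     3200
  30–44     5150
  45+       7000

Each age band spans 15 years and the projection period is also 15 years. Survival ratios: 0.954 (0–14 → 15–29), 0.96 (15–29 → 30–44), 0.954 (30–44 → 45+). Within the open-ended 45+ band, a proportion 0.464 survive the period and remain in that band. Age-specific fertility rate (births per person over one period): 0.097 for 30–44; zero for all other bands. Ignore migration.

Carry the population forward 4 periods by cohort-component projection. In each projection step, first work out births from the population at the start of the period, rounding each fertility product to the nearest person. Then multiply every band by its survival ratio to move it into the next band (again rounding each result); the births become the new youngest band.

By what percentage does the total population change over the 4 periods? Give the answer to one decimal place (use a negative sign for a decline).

-77.9

Let band 1 be 0–14 through band 4 = 45+.
[period 1]
Births: 5150 * 0.097 = 500
Band 2: 4450 * 0.954 = 4245
Band 3: 3200 * 0.96 = 3072
Band 4: 5150 * 0.954 + 7000 * 0.464 = 4913 + 3248 = 8161
End of period: [500, 4245, 3072, 8161]
[period 2]
Births: 3072 * 0.097 = 298
Band 2: 500 * 0.954 = 477
Band 3: 4245 * 0.96 = 4075
Band 4: 3072 * 0.954 + 8161 * 0.464 = 2931 + 3787 = 6718
End of period: [298, 477, 4075, 6718]
[period 3]
Births: 4075 * 0.097 = 395
Band 2: 298 * 0.954 = 284
Band 3: 477 * 0.96 = 458
Band 4: 4075 * 0.954 + 6718 * 0.464 = 3888 + 3117 = 7005
End of period: [395, 284, 458, 7005]
[period 4]
Births: 458 * 0.097 = 44
Band 2: 395 * 0.954 = 377
Band 3: 284 * 0.96 = 273
Band 4: 458 * 0.954 + 7005 * 0.464 = 437 + 3250 = 3687
End of period: [44, 377, 273, 3687]
Total: 19800 → 4381; change = -15419; percentage change = -77.9%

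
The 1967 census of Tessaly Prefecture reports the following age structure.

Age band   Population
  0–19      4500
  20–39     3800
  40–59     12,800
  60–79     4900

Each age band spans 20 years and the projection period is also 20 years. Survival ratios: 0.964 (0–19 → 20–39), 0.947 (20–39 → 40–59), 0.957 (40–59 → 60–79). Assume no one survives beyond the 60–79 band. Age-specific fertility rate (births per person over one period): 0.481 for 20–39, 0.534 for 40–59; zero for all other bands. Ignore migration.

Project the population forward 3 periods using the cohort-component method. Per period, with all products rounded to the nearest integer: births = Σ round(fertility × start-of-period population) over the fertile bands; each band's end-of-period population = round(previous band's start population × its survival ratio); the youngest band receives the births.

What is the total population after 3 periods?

21915

Period 1.
Births: 3800 × 0.481 = 1828 ; 12800 × 0.534 = 6835 → 8663
20–39: 4500 × 0.964 = 4338
40–59: 3800 × 0.947 = 3599
60–79: 12800 × 0.957 = 12250
End of period: [8663, 4338, 3599, 12250]
Period 2.
Births: 4338 × 0.481 = 2087 ; 3599 × 0.534 = 1922 → 4009
20–39: 8663 × 0.964 = 8351
40–59: 4338 × 0.947 = 4108
60–79: 3599 × 0.957 = 3444
End of period: [4009, 8351, 4108, 3444]
Period 3.
Births: 8351 × 0.481 = 4017 ; 4108 × 0.534 = 2194 → 6211
20–39: 4009 × 0.964 = 3865
40–59: 8351 × 0.947 = 7908
60–79: 4108 × 0.957 = 3931
End of period: [6211, 3865, 7908, 3931]
Total after period 3: 6211 + 3865 + 7908 + 3931 = 21915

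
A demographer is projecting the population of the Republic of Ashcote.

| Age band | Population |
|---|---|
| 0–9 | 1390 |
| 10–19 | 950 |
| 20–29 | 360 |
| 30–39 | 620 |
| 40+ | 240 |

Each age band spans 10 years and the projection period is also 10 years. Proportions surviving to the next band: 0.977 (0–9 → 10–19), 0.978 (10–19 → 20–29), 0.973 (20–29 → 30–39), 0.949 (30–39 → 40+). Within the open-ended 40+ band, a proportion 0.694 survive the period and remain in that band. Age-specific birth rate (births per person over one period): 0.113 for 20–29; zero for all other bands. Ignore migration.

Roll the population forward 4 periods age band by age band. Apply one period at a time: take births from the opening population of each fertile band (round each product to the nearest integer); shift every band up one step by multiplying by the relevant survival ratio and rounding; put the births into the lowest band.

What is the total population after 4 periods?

Period 1.
Births: 360 * 0.113 = 41
10–19: 1390 * 0.977 = 1358
20–29: 950 * 0.978 = 929
30–39: 360 * 0.973 = 350
40+: 620 * 0.949 + 240 * 0.694 = 588 + 167 = 755
Population now: 0–9=41, 10–19=1358, 20–29=929, 30–39=350, 40+=755
Period 2.
Births: 929 * 0.113 = 105
10–19: 41 * 0.977 = 40
20–29: 1358 * 0.978 = 1328
30–39: 929 * 0.973 = 904
40+: 350 * 0.949 + 755 * 0.694 = 332 + 524 = 856
Population now: 0–9=105, 10–19=40, 20–29=1328, 30–39=904, 40+=856
Period 3.
Births: 1328 * 0.113 = 150
10–19: 105 * 0.977 = 103
20–29: 40 * 0.978 = 39
30–39: 1328 * 0.973 = 1292
40+: 904 * 0.949 + 856 * 0.694 = 858 + 594 = 1452
Population now: 0–9=150, 10–19=103, 20–29=39, 30–39=1292, 40+=1452
Period 4.
Births: 39 * 0.113 = 4
10–19: 150 * 0.977 = 147
20–29: 103 * 0.978 = 101
30–39: 39 * 0.973 = 38
40+: 1292 * 0.949 + 1452 * 0.694 = 1226 + 1008 = 2234
Population now: 0–9=4, 10–19=147, 20–29=101, 30–39=38, 40+=2234
Total after period 4: 4 + 147 + 101 + 38 + 2234 = 2524

2524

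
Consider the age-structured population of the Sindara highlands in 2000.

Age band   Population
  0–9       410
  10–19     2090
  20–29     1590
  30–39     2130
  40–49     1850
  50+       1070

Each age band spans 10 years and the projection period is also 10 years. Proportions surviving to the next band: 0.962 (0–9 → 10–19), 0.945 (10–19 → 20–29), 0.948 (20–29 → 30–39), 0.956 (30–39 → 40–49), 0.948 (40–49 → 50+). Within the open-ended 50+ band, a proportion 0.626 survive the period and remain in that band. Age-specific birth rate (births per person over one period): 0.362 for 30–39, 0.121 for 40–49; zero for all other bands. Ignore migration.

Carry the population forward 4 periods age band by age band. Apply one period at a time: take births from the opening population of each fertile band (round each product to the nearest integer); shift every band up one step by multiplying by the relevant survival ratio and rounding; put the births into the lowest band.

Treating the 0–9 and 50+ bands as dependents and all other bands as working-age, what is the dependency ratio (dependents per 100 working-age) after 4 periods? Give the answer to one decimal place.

155.4

Numbering the groups 1..6 from youngest to oldest:
Period 1.
Births: 2130 × 0.362 = 771  |  1850 × 0.121 = 224 → total 995
Group 2: 410 × 0.962 = 394
Group 3: 2090 × 0.945 = 1975
Group 4: 1590 × 0.948 = 1507
Group 5: 2130 × 0.956 = 2036
Group 6: 1850 × 0.948 + 1070 × 0.626 = 1754 + 670 = 2424
→ [995, 394, 1975, 1507, 2036, 2424]
Period 2.
Births: 1507 × 0.362 = 546  |  2036 × 0.121 = 246 → total 792
Group 2: 995 × 0.962 = 957
Group 3: 394 × 0.945 = 372
Group 4: 1975 × 0.948 = 1872
Group 5: 1507 × 0.956 = 1441
Group 6: 2036 × 0.948 + 2424 × 0.626 = 1930 + 1517 = 3447
→ [792, 957, 372, 1872, 1441, 3447]
Period 3.
Births: 1872 × 0.362 = 678  |  1441 × 0.121 = 174 → total 852
Group 2: 792 × 0.962 = 762
Group 3: 957 × 0.945 = 904
Group 4: 372 × 0.948 = 353
Group 5: 1872 × 0.956 = 1790
Group 6: 1441 × 0.948 + 3447 × 0.626 = 1366 + 2158 = 3524
→ [852, 762, 904, 353, 1790, 3524]
Period 4.
Births: 353 × 0.362 = 128  |  1790 × 0.121 = 217 → total 345
Group 2: 852 × 0.962 = 820
Group 3: 762 × 0.945 = 720
Group 4: 904 × 0.948 = 857
Group 5: 353 × 0.956 = 337
Group 6: 1790 × 0.948 + 3524 × 0.626 = 1697 + 2206 = 3903
→ [345, 820, 720, 857, 337, 3903]
Dependents (band 0–9 + band 50+) = 345 + 3903 = 4248; working-age = 2734; ratio = 4248/2734 × 100 = 155.4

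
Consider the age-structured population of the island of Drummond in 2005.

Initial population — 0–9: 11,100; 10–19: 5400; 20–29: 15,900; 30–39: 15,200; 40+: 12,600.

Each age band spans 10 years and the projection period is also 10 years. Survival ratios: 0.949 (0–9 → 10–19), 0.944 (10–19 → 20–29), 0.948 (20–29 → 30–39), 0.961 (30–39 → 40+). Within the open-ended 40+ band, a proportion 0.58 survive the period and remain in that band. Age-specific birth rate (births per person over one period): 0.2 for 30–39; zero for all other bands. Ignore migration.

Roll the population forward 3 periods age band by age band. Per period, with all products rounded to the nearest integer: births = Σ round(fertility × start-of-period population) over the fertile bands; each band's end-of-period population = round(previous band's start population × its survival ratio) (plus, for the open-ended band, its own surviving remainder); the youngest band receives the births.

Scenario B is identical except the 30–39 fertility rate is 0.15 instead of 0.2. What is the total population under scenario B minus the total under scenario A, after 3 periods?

-1637

Numbering the groups 1..5 from youngest to oldest:
— Period 1 —
Births: 15200 × 0.2 = 3040
Group 2: 11100 × 0.949 = 10534
Group 3: 5400 × 0.944 = 5098
Group 4: 15900 × 0.948 = 15073
Group 5: 15200 × 0.961 + 12600 × 0.58 = 14607 + 7308 = 21915
Giving 3040 / 10534 / 5098 / 15073 / 21915.
— Period 2 —
Births: 15073 × 0.2 = 3015
Group 2: 3040 × 0.949 = 2885
Group 3: 10534 × 0.944 = 9944
Group 4: 5098 × 0.948 = 4833
Group 5: 15073 × 0.961 + 21915 × 0.58 = 14485 + 12711 = 27196
Giving 3015 / 2885 / 9944 / 4833 / 27196.
— Period 3 —
Births: 4833 × 0.2 = 967
Group 2: 3015 × 0.949 = 2861
Group 3: 2885 × 0.944 = 2723
Group 4: 9944 × 0.948 = 9427
Group 5: 4833 × 0.961 + 27196 × 0.58 = 4645 + 15774 = 20419
Giving 967 / 2861 / 2723 / 9427 / 20419.
Scenario A total after 3 periods: 36397
Scenario B projection —
— Period 1 —
Births: 15200 × 0.15 = 2280
Group 2: 11100 × 0.949 = 10534
Group 3: 5400 × 0.944 = 5098
Group 4: 15900 × 0.948 = 15073
Group 5: 15200 × 0.961 + 12600 × 0.58 = 14607 + 7308 = 21915
Giving 2280 / 10534 / 5098 / 15073 / 21915.
— Period 2 —
Births: 15073 × 0.15 = 2261
Group 2: 2280 × 0.949 = 2164
Group 3: 10534 × 0.944 = 9944
Group 4: 5098 × 0.948 = 4833
Group 5: 15073 × 0.961 + 21915 × 0.58 = 14485 + 12711 = 27196
Giving 2261 / 2164 / 9944 / 4833 / 27196.
— Period 3 —
Births: 4833 × 0.15 = 725
Group 2: 2261 × 0.949 = 2146
Group 3: 2164 × 0.944 = 2043
Group 4: 9944 × 0.948 = 9427
Group 5: 4833 × 0.961 + 27196 × 0.58 = 4645 + 15774 = 20419
Giving 725 / 2146 / 2043 / 9427 / 20419.
Scenario B total after 3 periods: 34760
Difference B − A = 34760 − 36397 = -1637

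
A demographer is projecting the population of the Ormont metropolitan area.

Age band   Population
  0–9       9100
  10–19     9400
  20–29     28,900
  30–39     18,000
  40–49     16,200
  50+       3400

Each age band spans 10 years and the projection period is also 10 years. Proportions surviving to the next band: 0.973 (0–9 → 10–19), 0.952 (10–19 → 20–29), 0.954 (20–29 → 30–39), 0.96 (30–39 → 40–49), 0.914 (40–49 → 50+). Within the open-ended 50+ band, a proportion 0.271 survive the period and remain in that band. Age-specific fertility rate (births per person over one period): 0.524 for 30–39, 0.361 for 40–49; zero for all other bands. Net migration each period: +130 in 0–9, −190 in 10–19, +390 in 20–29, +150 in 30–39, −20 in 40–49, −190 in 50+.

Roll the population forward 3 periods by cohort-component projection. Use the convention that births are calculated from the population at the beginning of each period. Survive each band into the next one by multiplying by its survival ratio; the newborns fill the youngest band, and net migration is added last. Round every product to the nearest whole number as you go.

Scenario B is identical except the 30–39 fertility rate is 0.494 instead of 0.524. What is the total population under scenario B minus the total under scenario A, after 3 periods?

[period 1]
Births: 18000 * 0.524 = 9432, 16200 * 0.361 = 5848 — total 15280
10–19: 9100 * 0.973 = 8854
20–29: 9400 * 0.952 = 8949
30–39: 28900 * 0.954 = 27571
40–49: 18000 * 0.96 = 17280
50+: 16200 * 0.914 + 3400 * 0.271 = 14807 + 921 = 15728
Net migration: 0–9 + 130 → 15410; 10–19 − 190 → 8664; 20–29 + 390 → 9339; 30–39 + 150 → 27721; 40–49 − 20 → 17260; 50+ − 190 → 15538
End of period: [15410, 8664, 9339, 27721, 17260, 15538]
[period 2]
Births: 27721 * 0.524 = 14526, 17260 * 0.361 = 6231 — total 20757
10–19: 15410 * 0.973 = 14994
20–29: 8664 * 0.952 = 8248
30–39: 9339 * 0.954 = 8909
40–49: 27721 * 0.96 = 26612
50+: 17260 * 0.914 + 15538 * 0.271 = 15776 + 4211 = 19987
Net migration: 0–9 + 130 → 20887; 10–19 − 190 → 14804; 20–29 + 390 → 8638; 30–39 + 150 → 9059; 40–49 − 20 → 26592; 50+ − 190 → 19797
End of period: [20887, 14804, 8638, 9059, 26592, 19797]
[period 3]
Births: 9059 * 0.524 = 4747, 26592 * 0.361 = 9600 — total 14347
10–19: 20887 * 0.973 = 20323
20–29: 14804 * 0.952 = 14093
30–39: 8638 * 0.954 = 8241
40–49: 9059 * 0.96 = 8697
50+: 26592 * 0.914 + 19797 * 0.271 = 24305 + 5365 = 29670
Net migration: 0–9 + 130 → 14477; 10–19 − 190 → 20133; 20–29 + 390 → 14483; 30–39 + 150 → 8391; 40–49 − 20 → 8677; 50+ − 190 → 29480
End of period: [14477, 20133, 14483, 8391, 8677, 29480]
Scenario A total after 3 periods: 95641
Scenario B projection —
[period 1]
Births: 18000 * 0.494 = 8892, 16200 * 0.361 = 5848 — total 14740
10–19: 9100 * 0.973 = 8854
20–29: 9400 * 0.952 = 8949
30–39: 28900 * 0.954 = 27571
40–49: 18000 * 0.96 = 17280
50+: 16200 * 0.914 + 3400 * 0.271 = 14807 + 921 = 15728
Net migration: 0–9 + 130 → 14870; 10–19 − 190 → 8664; 20–29 + 390 → 9339; 30–39 + 150 → 27721; 40–49 − 20 → 17260; 50+ − 190 → 15538
End of period: [14870, 8664, 9339, 27721, 17260, 15538]
[period 2]
Births: 27721 * 0.494 = 13694, 17260 * 0.361 = 6231 — total 19925
10–19: 14870 * 0.973 = 14469
20–29: 8664 * 0.952 = 8248
30–39: 9339 * 0.954 = 8909
40–49: 27721 * 0.96 = 26612
50+: 17260 * 0.914 + 15538 * 0.271 = 15776 + 4211 = 19987
Net migration: 0–9 + 130 → 20055; 10–19 − 190 → 14279; 20–29 + 390 → 8638; 30–39 + 150 → 9059; 40–49 − 20 → 26592; 50+ − 190 → 19797
End of period: [20055, 14279, 8638, 9059, 26592, 19797]
[period 3]
Births: 9059 * 0.494 = 4475, 26592 * 0.361 = 9600 — total 14075
10–19: 20055 * 0.973 = 19514
20–29: 14279 * 0.952 = 13594
30–39: 8638 * 0.954 = 8241
40–49: 9059 * 0.96 = 8697
50+: 26592 * 0.914 + 19797 * 0.271 = 24305 + 5365 = 29670
Net migration: 0–9 + 130 → 14205; 10–19 − 190 → 19324; 20–29 + 390 → 13984; 30–39 + 150 → 8391; 40–49 − 20 → 8677; 50+ − 190 → 29480
End of period: [14205, 19324, 13984, 8391, 8677, 29480]
Scenario B total after 3 periods: 94061
Difference B − A = 94061 − 95641 = -1580

-1580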